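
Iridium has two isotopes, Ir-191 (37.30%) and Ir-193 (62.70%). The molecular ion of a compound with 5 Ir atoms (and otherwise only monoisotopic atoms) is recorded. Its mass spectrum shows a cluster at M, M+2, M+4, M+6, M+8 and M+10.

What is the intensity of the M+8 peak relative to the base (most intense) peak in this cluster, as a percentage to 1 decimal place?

84.0%

(0.3730 + 0.6270)^5 gives M 0.0072, M+2 0.0607, M+4 0.2040, M+6 0.3429, M+8 0.2882, M+10 0.0969; the largest is M+6.
P(M+6) = C(5,3) × 0.3730^2 × 0.6270^3 = 10 × 0.139129 × 0.24649188 = 0.342942 (base)
P(M+8) = C(5,4) × 0.3730^1 × 0.6270^4 = 5 × 0.3730 × 0.15455041 = 0.288237
Relative intensity = 0.288237 / 0.342942 × 100 = 84.0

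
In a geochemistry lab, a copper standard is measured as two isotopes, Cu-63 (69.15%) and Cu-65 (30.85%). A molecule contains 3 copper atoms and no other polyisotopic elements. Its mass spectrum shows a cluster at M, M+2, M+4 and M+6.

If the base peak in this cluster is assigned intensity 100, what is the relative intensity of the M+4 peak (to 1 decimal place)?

Term probabilities: M 0.3307, M+2 0.4425, M+4 0.1974, M+6 0.0294. Base peak = M+2.
P(M+2) = C(3,1) × 0.6915^2 × 0.3085^1 = 3 × 0.47817225 × 0.3085 = 0.442548 (base)
P(M+4) = C(3,2) × 0.6915^1 × 0.3085^2 = 3 × 0.6915 × 0.09517225 = 0.197435
Relative intensity = 0.197435 / 0.442548 × 100 = 44.6

44.6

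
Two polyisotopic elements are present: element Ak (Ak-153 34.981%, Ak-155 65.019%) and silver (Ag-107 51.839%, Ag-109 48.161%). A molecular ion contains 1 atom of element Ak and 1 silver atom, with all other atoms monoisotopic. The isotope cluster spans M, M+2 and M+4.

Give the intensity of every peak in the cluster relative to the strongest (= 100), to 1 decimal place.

35.9 : 100.0 : 61.9

Element Ak pattern (n=1): 0.34981 : 0.65019
Silver pattern (n=1): 0.51839 : 0.48161
Convolve the two distributions (both contribute in 2-u steps):
  M: 0.34981×0.51839 = 0.181338
  M+2: 0.34981×0.48161 + 0.65019×0.51839 = 0.505524
  M+4: 0.65019×0.48161 = 0.313138
Scale to base peak (0.505524) = 100: 35.9 : 100.0 : 61.9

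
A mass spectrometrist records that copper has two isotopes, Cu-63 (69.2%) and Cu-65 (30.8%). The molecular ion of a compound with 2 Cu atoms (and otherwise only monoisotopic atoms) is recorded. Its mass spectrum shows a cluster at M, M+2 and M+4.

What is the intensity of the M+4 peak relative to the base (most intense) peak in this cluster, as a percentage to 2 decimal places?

19.81%

Binomial terms of (0.692 + 0.308)^2: M 0.4789, M+2 0.4263, M+4 0.0949 → M is the base peak.
P(M) = C(2,0) × 0.692^2 × 0.308^0 = 1 × 0.478864 × 1.0000 = 0.478864 (base)
P(M+4) = C(2,2) × 0.692^0 × 0.308^2 = 1 × 1.0000 × 0.094864 = 0.094864
Relative intensity = 0.094864 / 0.478864 × 100 = 19.81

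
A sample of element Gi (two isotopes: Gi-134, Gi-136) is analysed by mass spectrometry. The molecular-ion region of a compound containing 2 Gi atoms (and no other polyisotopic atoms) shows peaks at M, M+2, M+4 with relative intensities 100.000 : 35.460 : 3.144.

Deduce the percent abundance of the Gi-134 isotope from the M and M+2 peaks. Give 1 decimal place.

84.9%

Let p = fractional abundance of Gi-134. I(M+2)/I(M) = [C(2,1)·p^1·(1−p)] / p^2 = 2·(1−p)/p = 35.460/100.000 = 0.3546
(1−p)/p = 0.3546/2 = 0.1773  ⇒  p = 1/(1 + 0.1773) = 0.8494
Gi-134: 84.9%, Gi-136: 15.1%.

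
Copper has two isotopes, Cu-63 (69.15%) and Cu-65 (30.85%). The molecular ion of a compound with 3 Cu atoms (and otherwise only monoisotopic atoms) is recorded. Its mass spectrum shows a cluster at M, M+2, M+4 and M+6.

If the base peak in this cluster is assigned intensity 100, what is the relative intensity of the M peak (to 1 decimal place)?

74.7

Term probabilities: M 0.3307, M+2 0.4425, M+4 0.1974, M+6 0.0294. Base peak = M+2.
P(M+2) = C(3,1) × 0.6915^2 × 0.3085^1 = 3 × 0.47817225 × 0.3085 = 0.442548 (base)
P(M) = C(3,0) × 0.6915^3 × 0.3085^0 = 1 × 0.33065611 × 1.0000 = 0.330656
Relative intensity = 0.330656 / 0.442548 × 100 = 74.7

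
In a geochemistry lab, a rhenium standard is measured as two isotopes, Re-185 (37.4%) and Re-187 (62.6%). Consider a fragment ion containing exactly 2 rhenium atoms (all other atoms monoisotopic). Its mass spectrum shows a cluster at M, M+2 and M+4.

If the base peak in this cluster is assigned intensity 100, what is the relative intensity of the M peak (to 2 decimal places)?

29.87

(0.374 + 0.626)^2 gives M 0.1399, M+2 0.4682, M+4 0.3919; the largest is M+2.
P(M+2) = C(2,1) × 0.374^1 × 0.626^1 = 2 × 0.3740 × 0.6260 = 0.468248 (base)
P(M) = C(2,0) × 0.374^2 × 0.626^0 = 1 × 0.139876 × 1.0000 = 0.139876
Relative intensity = 0.139876 / 0.468248 × 100 = 29.87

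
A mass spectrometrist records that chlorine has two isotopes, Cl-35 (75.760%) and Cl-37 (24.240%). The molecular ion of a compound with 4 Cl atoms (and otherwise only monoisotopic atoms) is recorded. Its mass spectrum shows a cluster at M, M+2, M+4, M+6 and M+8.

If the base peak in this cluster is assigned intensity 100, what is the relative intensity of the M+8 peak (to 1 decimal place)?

(0.75760 + 0.24240)^4 gives M 0.3294, M+2 0.4216, M+4 0.2023, M+6 0.0432, M+8 0.0035; the largest is M+2.
P(M+2) = C(4,1) × 0.75760^3 × 0.24240^1 = 4 × 0.4348304 × 0.2424 = 0.421612 (base)
P(M+8) = C(4,4) × 0.75760^0 × 0.24240^4 = 1 × 1.0000 × 0.00345247 = 0.003452
Relative intensity = 0.003452 / 0.421612 × 100 = 0.8

0.8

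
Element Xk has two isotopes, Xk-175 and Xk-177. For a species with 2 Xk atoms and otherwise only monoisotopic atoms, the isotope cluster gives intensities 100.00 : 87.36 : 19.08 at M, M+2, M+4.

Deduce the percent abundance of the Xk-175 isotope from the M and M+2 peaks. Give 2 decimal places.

69.60%

Let p = fractional abundance of Xk-175. I(M+2)/I(M) = [C(2,1)·p^1·(1−p)] / p^2 = 2·(1−p)/p = 87.36/100.00 = 0.8736
(1−p)/p = 0.8736/2 = 0.4368  ⇒  p = 1/(1 + 0.4368) = 0.6960
Xk-175: 69.60%, Xk-177: 30.40%.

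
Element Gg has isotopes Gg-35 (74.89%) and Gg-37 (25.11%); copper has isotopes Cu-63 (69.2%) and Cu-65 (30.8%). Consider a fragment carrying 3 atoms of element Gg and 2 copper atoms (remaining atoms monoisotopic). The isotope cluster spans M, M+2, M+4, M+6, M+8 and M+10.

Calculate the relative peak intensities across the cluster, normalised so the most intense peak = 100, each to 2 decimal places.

Element Gg pattern (n=3): 0.42002147 : 0.42248922 : 0.14165715 : 0.01583216
Copper pattern (n=2): 0.478864 : 0.426272 : 0.094864
Convolve the two distributions (both contribute in 2-u steps):
  M: 0.42002147×0.478864 = 0.201133
  M+2: 0.42002147×0.426272 + 0.42248922×0.478864 = 0.381358
  M+4: 0.42002147×0.094864 + 0.42248922×0.426272 + 0.14165715×0.478864 = 0.287775
  M+6: 0.42248922×0.094864 + 0.14165715×0.426272 + 0.01583216×0.478864 = 0.108045
  M+8: 0.14165715×0.094864 + 0.01583216×0.426272 = 0.020187
  M+10: 0.01583216×0.094864 = 0.001502
Scale to base peak (0.381358) = 100: 52.74 : 100.00 : 75.46 : 28.33 : 5.29 : 0.39

52.74 : 100.00 : 75.46 : 28.33 : 5.29 : 0.39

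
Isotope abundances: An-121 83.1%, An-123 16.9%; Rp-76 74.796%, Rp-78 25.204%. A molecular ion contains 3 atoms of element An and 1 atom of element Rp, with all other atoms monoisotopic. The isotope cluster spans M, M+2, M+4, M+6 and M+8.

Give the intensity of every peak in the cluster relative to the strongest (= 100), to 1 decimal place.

100.0 : 94.7 : 33.0 : 5.0 : 0.3

Element An pattern (n=3): 0.57385619 : 0.35011443 : 0.07120257 : 0.00482681
Element Rp pattern (n=1): 0.74796 : 0.25204
Convolve the two distributions (both contribute in 2-u steps):
  M: 0.57385619×0.74796 = 0.429221
  M+2: 0.57385619×0.25204 + 0.35011443×0.74796 = 0.406506
  M+4: 0.35011443×0.25204 + 0.07120257×0.74796 = 0.141500
  M+6: 0.07120257×0.25204 + 0.00482681×0.74796 = 0.021556
  M+8: 0.00482681×0.25204 = 0.001217
Scale to base peak (0.429221) = 100: 100.0 : 94.7 : 33.0 : 5.0 : 0.3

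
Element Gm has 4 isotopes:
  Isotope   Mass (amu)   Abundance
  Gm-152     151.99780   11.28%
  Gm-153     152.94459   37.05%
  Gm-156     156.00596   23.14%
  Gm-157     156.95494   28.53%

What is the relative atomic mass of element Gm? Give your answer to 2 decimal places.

154.69 amu

Ar = Σ fᵢ·mᵢ = 0.1128 × 151.99780 + 0.3705 × 152.94459 + 0.2314 × 156.00596 + 0.2853 × 156.95494
= 17.145352 + 56.665971 + 36.099779 + 44.779244 = 154.690346 amu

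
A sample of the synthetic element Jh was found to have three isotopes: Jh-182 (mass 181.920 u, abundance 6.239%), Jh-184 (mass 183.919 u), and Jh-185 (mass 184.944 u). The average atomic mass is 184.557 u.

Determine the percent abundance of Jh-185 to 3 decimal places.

Let x and y be the fractions of Jh-184 and Jh-185. Then x + y = 1 − 0.06239 = 0.93761 and 183.919x + 184.944y = 184.557 − 0.06239×181.920 = 173.2070112.
Substituting: 183.919x + 184.944(0.93761 − x) = 173.2070112
(183.919 − 184.944)x = -0.19833264  ⇒  x = 0.19350, y = 0.74411
Jh-184: 19.350%, Jh-185: 74.411%.

74.411%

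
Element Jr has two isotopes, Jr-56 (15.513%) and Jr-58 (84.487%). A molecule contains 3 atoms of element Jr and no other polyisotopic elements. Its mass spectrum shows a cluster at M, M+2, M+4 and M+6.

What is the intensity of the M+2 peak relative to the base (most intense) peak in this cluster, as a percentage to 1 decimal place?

10.1%

Term probabilities: M 0.0037, M+2 0.0610, M+4 0.3322, M+6 0.6031. Base peak = M+6.
P(M+6) = C(3,3) × 0.15513^0 × 0.84487^3 = 1 × 1.0000 × 0.6030727 = 0.603073 (base)
P(M+2) = C(3,1) × 0.15513^2 × 0.84487^1 = 3 × 0.02406532 × 0.84487 = 0.060996
Relative intensity = 0.060996 / 0.603073 × 100 = 10.1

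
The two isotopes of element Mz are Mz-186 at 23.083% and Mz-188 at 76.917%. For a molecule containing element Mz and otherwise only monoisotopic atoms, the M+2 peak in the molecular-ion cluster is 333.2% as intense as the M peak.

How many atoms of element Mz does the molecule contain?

1

The M+2/M ratio from n Mz atoms is n · q/p = n · 0.76917/0.23083.
n = 3.332 × 0.23083/0.76917 = 1.00 ≈ 1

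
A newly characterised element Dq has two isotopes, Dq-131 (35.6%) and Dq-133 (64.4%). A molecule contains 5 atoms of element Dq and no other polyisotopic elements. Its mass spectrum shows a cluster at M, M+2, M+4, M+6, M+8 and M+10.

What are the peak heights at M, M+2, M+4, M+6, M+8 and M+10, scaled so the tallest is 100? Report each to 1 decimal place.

1.7 : 15.3 : 55.3 : 100.0 : 90.4 : 32.7

The 5 Dq atoms are independent, so intensities follow the terms of (0.356 + 0.644)^5.
P(M) = 0.356^5 = 0.005718
P(M+2) = 5 × 0.356^4 × 0.644^1 = 0.051720
P(M+4) = 10 × 0.356^3 × 0.644^2 = 0.187121
P(M+6) = 10 × 0.356^2 × 0.644^3 = 0.338499
P(M+8) = 5 × 0.356^1 × 0.644^4 = 0.306171
P(M+10) = 0.644^5 = 0.110772
The M+6 peak is largest (0.338499); scaling to 100 gives 1.7 : 15.3 : 55.3 : 100.0 : 90.4 : 32.7.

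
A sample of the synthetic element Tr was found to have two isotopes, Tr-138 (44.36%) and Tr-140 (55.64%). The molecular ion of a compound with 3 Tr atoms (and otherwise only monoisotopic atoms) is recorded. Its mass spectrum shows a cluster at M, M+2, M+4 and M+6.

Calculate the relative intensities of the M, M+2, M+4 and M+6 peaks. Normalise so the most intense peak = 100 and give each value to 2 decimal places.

The 3 Tr atoms are independent, so intensities follow the terms of (0.4436 + 0.5564)^3.
P(M) = 0.4436^3 = 0.087292
P(M+2) = 3 × 0.4436^2 × 0.5564^1 = 0.328467
P(M+4) = 3 × 0.4436^1 × 0.5564^2 = 0.411990
P(M+6) = 0.5564^3 = 0.172251
The M+4 peak is largest (0.411990); scaling to 100 gives 21.19 : 79.73 : 100.00 : 41.81.

21.19 : 79.73 : 100.00 : 41.81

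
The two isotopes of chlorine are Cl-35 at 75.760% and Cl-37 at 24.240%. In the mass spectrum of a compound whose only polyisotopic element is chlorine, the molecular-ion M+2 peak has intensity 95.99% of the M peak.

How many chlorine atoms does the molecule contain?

3

The M+2/M ratio from n Cl atoms is n · q/p = n · 0.24240/0.75760.
n = 0.9599 × 0.75760/0.24240 = 3.00 ≈ 3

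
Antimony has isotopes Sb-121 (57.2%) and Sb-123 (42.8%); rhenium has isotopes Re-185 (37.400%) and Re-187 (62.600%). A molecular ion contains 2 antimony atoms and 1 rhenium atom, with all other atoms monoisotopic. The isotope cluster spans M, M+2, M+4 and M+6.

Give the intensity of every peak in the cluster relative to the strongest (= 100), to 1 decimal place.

31.5 : 100.0 : 96.7 : 29.6

Antimony pattern (n=2): 0.327184 : 0.489632 : 0.183184
Rhenium pattern (n=1): 0.3740 : 0.6260
Convolve the two distributions (both contribute in 2-u steps):
  M: 0.327184×0.3740 = 0.122367
  M+2: 0.327184×0.6260 + 0.489632×0.3740 = 0.387940
  M+4: 0.489632×0.6260 + 0.183184×0.3740 = 0.375020
  M+6: 0.183184×0.6260 = 0.114673
Scale to base peak (0.387940) = 100: 31.5 : 100.0 : 96.7 : 29.6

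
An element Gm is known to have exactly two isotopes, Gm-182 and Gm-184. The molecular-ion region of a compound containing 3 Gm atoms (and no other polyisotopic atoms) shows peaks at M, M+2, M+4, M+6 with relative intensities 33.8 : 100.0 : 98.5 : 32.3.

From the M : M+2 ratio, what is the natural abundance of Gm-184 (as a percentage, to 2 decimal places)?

49.65%

Let p = fractional abundance of Gm-182. I(M+2)/I(M) = [C(3,1)·p^2·(1−p)] / p^3 = 3·(1−p)/p = 100.0/33.8 = 2.9586
(1−p)/p = 2.9586/3 = 0.9862  ⇒  p = 1/(1 + 0.9862) = 0.5035
Gm-182: 50.35%, Gm-184: 49.65%.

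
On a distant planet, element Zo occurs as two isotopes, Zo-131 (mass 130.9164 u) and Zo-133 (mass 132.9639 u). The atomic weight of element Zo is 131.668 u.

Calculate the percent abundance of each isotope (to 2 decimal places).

Let x be the fractional abundance of Zo-131; then Zo-133 has abundance 1 − x.
130.9164·x + 132.9639·(1 − x) = 131.668
(130.9164 − 132.9639)·x = 131.668 − 132.9639
x = -1.2959 / -2.0475 = 0.63292 → 63.29% Zo-131, 36.71% Zo-133.

Zo-131: 63.29%, Zo-133: 36.71%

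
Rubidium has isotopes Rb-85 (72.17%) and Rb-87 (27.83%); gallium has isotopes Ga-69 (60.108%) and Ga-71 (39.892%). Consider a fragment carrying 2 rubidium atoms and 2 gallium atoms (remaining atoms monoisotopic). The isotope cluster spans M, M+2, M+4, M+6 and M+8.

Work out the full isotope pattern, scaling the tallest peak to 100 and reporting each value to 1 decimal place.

Rubidium pattern (n=2): 0.52085089 : 0.40169822 : 0.07745089
Gallium pattern (n=2): 0.36129717 : 0.47956567 : 0.15913717
Convolve the two distributions (both contribute in 2-u steps):
  M: 0.52085089×0.36129717 = 0.188182
  M+2: 0.52085089×0.47956567 + 0.40169822×0.36129717 = 0.394915
  M+4: 0.52085089×0.15913717 + 0.40169822×0.47956567 + 0.07745089×0.36129717 = 0.303510
  M+6: 0.40169822×0.15913717 + 0.07745089×0.47956567 = 0.101068
  M+8: 0.07745089×0.15913717 = 0.012325
Scale to base peak (0.394915) = 100: 47.7 : 100.0 : 76.9 : 25.6 : 3.1

47.7 : 100.0 : 76.9 : 25.6 : 3.1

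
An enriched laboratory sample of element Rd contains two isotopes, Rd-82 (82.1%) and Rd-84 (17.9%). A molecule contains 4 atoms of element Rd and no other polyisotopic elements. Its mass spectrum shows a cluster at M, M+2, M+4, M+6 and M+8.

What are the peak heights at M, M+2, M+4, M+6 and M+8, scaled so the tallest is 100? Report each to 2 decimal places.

100.00 : 87.21 : 28.52 : 4.15 : 0.23

Expanding (0.821 + 0.179)^4:
P(M) = 0.821^4 = 0.454331
P(M+2) = 4 × 0.821^3 × 0.179^1 = 0.396226
P(M+4) = 6 × 0.821^2 × 0.179^2 = 0.129582
P(M+6) = 4 × 0.821^1 × 0.179^3 = 0.018835
P(M+8) = 0.179^4 = 0.001027
The M peak is largest (0.454331); scaling to 100 gives 100.00 : 87.21 : 28.52 : 4.15 : 0.23.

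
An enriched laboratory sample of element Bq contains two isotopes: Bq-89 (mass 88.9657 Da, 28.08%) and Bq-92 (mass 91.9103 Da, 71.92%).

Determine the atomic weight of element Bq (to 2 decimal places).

Average mass = Σ (abundance × isotope mass) = 0.2808 × 88.9657 + 0.7192 × 91.9103
= 24.98157 + 66.10189 = 91.08346 Da

91.08 Da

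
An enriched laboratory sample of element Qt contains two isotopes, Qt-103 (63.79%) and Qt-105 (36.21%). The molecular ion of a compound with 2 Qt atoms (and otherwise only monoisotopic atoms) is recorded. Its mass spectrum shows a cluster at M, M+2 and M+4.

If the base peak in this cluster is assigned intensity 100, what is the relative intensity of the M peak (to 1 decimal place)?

88.1

Term probabilities: M 0.4069, M+2 0.4620, M+4 0.1311. Base peak = M+2.
P(M+2) = C(2,1) × 0.6379^1 × 0.3621^1 = 2 × 0.6379 × 0.3621 = 0.461967 (base)
P(M) = C(2,0) × 0.6379^2 × 0.3621^0 = 1 × 0.40691641 × 1.0000 = 0.406916
Relative intensity = 0.406916 / 0.461967 × 100 = 88.1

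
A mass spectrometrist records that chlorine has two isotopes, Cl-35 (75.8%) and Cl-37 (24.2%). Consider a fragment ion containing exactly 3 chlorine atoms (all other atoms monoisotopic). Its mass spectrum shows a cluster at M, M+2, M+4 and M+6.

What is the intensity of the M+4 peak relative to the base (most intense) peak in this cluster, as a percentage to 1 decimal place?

30.6%

Binomial terms of (0.758 + 0.242)^3: M 0.4355, M+2 0.4171, M+4 0.1332, M+6 0.0142 → M is the base peak.
P(M) = C(3,0) × 0.758^3 × 0.242^0 = 1 × 0.43551951 × 1.0000 = 0.435520 (base)
P(M+4) = C(3,2) × 0.758^1 × 0.242^2 = 3 × 0.7580 × 0.058564 = 0.133175
Relative intensity = 0.133175 / 0.435520 × 100 = 30.6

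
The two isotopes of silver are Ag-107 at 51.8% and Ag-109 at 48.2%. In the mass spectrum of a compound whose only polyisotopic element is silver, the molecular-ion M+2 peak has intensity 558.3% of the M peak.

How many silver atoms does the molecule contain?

With n Ag atoms, P(M+2)/P(M) = C(n,1)·p^(n−1)q / p^n = n·q/p = n · 0.482/0.518.
n = 5.583 × 0.518/0.482 = 6.00 ≈ 6

6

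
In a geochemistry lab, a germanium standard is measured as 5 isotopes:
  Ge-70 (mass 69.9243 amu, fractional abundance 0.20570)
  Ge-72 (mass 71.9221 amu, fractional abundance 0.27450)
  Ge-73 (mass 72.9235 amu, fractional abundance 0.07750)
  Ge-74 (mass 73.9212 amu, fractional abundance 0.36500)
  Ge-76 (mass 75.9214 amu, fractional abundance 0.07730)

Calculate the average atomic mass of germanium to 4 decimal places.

72.6276 amu

The abundance-weighted mean is 0.20570 × 69.9243 + 0.27450 × 71.9221 + 0.07750 × 72.9235 + 0.36500 × 73.9212 + 0.07730 × 75.9214
= 14.38343 + 19.74262 + 5.65157 + 26.98124 + 5.86872 = 72.62758 amu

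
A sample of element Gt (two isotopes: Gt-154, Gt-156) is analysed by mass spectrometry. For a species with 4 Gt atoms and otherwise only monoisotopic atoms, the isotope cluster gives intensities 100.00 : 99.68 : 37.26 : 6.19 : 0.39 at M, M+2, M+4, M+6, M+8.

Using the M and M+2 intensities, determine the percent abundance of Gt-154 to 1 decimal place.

Let p = fractional abundance of Gt-154. I(M+2)/I(M) = [C(4,1)·p^3·(1−p)] / p^4 = 4·(1−p)/p = 99.68/100.00 = 0.9968
(1−p)/p = 0.9968/4 = 0.2492  ⇒  p = 1/(1 + 0.2492) = 0.8005
Gt-154: 80.1%, Gt-156: 19.9%.

80.1%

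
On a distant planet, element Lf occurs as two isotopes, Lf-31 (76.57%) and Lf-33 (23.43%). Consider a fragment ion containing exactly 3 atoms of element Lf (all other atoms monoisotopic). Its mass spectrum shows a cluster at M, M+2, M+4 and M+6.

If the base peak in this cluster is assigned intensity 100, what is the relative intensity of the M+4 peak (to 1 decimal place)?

Binomial terms of (0.7657 + 0.2343)^3: M 0.4489, M+2 0.4121, M+4 0.1261, M+6 0.0129 → M is the base peak.
P(M) = C(3,0) × 0.7657^3 × 0.2343^0 = 1 × 0.44892722 × 1.0000 = 0.448927 (base)
P(M+4) = C(3,2) × 0.7657^1 × 0.2343^2 = 3 × 0.7657 × 0.05489649 = 0.126103
Relative intensity = 0.126103 / 0.448927 × 100 = 28.1

28.1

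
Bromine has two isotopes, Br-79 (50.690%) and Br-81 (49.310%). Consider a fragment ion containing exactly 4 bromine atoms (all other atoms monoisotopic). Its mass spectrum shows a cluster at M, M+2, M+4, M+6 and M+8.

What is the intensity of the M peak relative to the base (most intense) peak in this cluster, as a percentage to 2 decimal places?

17.61%

Binomial terms of (0.50690 + 0.49310)^4: M 0.0660, M+2 0.2569, M+4 0.3749, M+6 0.2431, M+8 0.0591 → M+4 is the base peak.
P(M+4) = C(4,2) × 0.50690^2 × 0.49310^2 = 6 × 0.25694761 × 0.24314761 = 0.374857 (base)
P(M) = C(4,0) × 0.50690^4 × 0.49310^0 = 1 × 0.06602207 × 1.0000 = 0.066022
Relative intensity = 0.066022 / 0.374857 × 100 = 17.61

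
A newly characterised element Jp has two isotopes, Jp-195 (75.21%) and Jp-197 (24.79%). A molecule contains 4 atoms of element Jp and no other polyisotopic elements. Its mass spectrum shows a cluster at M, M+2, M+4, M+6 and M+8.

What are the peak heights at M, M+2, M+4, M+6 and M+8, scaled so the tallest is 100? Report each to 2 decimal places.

Expanding (0.7521 + 0.2479)^4:
P(M) = 0.7521^4 = 0.319965
P(M+2) = 4 × 0.7521^3 × 0.2479^1 = 0.421855
P(M+4) = 6 × 0.7521^2 × 0.2479^2 = 0.208572
P(M+6) = 4 × 0.7521^1 × 0.2479^3 = 0.045832
P(M+8) = 0.2479^4 = 0.003777
The M+2 peak is largest (0.421855); scaling to 100 gives 75.85 : 100.00 : 49.44 : 10.86 : 0.90.

75.85 : 100.00 : 49.44 : 10.86 : 0.90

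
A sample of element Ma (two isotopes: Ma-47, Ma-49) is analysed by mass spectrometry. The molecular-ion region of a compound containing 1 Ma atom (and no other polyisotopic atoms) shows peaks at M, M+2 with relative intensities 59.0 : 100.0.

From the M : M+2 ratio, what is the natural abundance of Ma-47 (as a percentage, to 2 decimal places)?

37.11%

Write p for the Ma-47 fraction. I(M+2)/I(M) = [C(1,1)·p^0·(1−p)] / p^1 = 1·(1−p)/p = 100.0/59.0 = 1.6949
(1−p)/p = 1.6949/1 = 1.6949  ⇒  p = 1/(1 + 1.6949) = 0.3711
Ma-47: 37.11%, Ma-49: 62.89%.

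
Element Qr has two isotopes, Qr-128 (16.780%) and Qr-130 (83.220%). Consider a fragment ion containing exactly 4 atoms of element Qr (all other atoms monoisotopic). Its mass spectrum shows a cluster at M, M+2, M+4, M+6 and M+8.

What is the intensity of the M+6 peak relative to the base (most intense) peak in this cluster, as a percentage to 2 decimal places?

Term probabilities: M 0.0008, M+2 0.0157, M+4 0.1170, M+6 0.3868, M+8 0.4796. Base peak = M+8.
P(M+8) = C(4,4) × 0.16780^0 × 0.83220^4 = 1 × 1.0000 × 0.47963498 = 0.479635 (base)
P(M+6) = C(4,3) × 0.16780^1 × 0.83220^3 = 4 × 0.1678 × 0.5763458 = 0.386843
Relative intensity = 0.386843 / 0.479635 × 100 = 80.65

80.65%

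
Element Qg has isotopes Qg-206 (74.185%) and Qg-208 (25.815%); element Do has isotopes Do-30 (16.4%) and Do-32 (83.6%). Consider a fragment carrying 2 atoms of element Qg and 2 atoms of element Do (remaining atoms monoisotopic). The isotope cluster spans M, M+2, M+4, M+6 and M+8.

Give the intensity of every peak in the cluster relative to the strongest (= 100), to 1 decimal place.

Element Qg pattern (n=2): 0.55034142 : 0.38301715 : 0.06664142
Element Do pattern (n=2): 0.026896 : 0.274208 : 0.698896
Convolve the two distributions (both contribute in 2-u steps):
  M: 0.55034142×0.026896 = 0.014802
  M+2: 0.55034142×0.274208 + 0.38301715×0.026896 = 0.161210
  M+4: 0.55034142×0.698896 + 0.38301715×0.274208 + 0.06664142×0.026896 = 0.491450
  M+6: 0.38301715×0.698896 + 0.06664142×0.274208 = 0.285963
  M+8: 0.06664142×0.698896 = 0.046575
Scale to base peak (0.491450) = 100: 3.0 : 32.8 : 100.0 : 58.2 : 9.5

3.0 : 32.8 : 100.0 : 58.2 : 9.5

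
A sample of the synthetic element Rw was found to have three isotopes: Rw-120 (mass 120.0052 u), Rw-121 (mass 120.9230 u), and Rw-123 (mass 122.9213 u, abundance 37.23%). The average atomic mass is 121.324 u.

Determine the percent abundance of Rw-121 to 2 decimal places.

25.40%

Let x and y be the fractions of Rw-120 and Rw-121. Then x + y = 1 − 0.3723 = 0.6277 and 120.0052x + 120.9230y = 121.324 − 0.3723×122.9213 = 75.56040001.
Substituting: 120.0052x + 120.9230(0.6277 − x) = 75.56040001
(120.0052 − 120.9230)x = -0.34296709  ⇒  x = 0.37368, y = 0.25402
Rw-120: 37.37%, Rw-121: 25.40%.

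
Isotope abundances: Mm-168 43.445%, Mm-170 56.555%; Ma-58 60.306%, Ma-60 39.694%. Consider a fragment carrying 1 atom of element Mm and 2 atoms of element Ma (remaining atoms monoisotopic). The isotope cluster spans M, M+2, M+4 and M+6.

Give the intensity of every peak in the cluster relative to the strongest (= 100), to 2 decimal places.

Element Mm pattern (n=1): 0.43445 : 0.56555
Element Ma pattern (n=2): 0.36368136 : 0.47875727 : 0.15756136
Convolve the two distributions (both contribute in 2-u steps):
  M: 0.43445×0.36368136 = 0.158001
  M+2: 0.43445×0.47875727 + 0.56555×0.36368136 = 0.413676
  M+4: 0.43445×0.15756136 + 0.56555×0.47875727 = 0.339214
  M+6: 0.56555×0.15756136 = 0.089109
Scale to base peak (0.413676) = 100: 38.19 : 100.00 : 82.00 : 21.54

38.19 : 100.00 : 82.00 : 21.54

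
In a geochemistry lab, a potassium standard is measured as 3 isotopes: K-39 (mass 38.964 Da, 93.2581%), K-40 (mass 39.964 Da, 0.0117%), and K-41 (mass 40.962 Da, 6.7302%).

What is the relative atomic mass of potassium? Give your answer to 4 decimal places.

The abundance-weighted mean is 0.932581 × 38.964 + 0.000117 × 39.964 + 0.067302 × 40.962
= 36.33709 + 0.00468 + 2.75682 = 39.09859 Da

39.0986 Da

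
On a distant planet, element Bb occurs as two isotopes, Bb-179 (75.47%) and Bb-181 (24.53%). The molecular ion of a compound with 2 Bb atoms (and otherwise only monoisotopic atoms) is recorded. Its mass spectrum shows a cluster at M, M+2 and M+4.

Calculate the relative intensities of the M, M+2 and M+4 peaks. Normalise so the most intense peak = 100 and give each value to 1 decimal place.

100.0 : 65.0 : 10.6

Expanding (0.7547 + 0.2453)^2:
P(M) = 0.7547^2 = 0.569572
P(M+2) = 2 × 0.7547^1 × 0.2453^1 = 0.370256
P(M+4) = 0.2453^2 = 0.060172
The M peak is largest (0.569572); scaling to 100 gives 100.0 : 65.0 : 10.6.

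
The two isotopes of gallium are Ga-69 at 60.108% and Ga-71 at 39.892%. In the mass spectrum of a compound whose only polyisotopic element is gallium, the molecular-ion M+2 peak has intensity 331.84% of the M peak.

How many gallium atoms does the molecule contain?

For n independent Ga atoms, I(M+2)/I(M) = n · (abundance Ga-71) / (abundance Ga-69) = n · 0.39892/0.60108.
n = 3.3184 × 0.60108/0.39892 = 5.00 ≈ 5

5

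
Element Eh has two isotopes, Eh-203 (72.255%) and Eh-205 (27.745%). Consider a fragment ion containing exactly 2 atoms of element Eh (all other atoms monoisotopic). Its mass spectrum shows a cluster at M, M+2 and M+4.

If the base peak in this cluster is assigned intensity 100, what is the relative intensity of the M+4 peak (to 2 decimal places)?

Binomial terms of (0.72255 + 0.27745)^2: M 0.5221, M+2 0.4009, M+4 0.0770 → M is the base peak.
P(M) = C(2,0) × 0.72255^2 × 0.27745^0 = 1 × 0.5220785 × 1.0000 = 0.522079 (base)
P(M+4) = C(2,2) × 0.72255^0 × 0.27745^2 = 1 × 1.0000 × 0.0769785 = 0.076979
Relative intensity = 0.076979 / 0.522079 × 100 = 14.74

14.74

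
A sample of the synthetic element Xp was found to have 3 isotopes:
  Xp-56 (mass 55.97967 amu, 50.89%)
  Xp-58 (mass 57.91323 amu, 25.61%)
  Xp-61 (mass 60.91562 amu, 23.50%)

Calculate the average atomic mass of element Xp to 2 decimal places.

57.63 amu

Weight each isotope mass by its fractional abundance: 0.5089 × 55.97967 + 0.2561 × 57.91323 + 0.2350 × 60.91562
= 28.488054 + 14.831578 + 14.315171 = 57.634803 amu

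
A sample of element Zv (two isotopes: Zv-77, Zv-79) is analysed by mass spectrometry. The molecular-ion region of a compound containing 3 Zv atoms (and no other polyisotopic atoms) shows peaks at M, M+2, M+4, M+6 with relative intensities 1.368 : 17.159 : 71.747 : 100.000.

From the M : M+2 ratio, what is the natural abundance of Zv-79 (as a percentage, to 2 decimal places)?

Write p for the Zv-77 fraction. I(M+2)/I(M) = [C(3,1)·p^2·(1−p)] / p^3 = 3·(1−p)/p = 17.159/1.368 = 12.5431
(1−p)/p = 12.5431/3 = 4.1810  ⇒  p = 1/(1 + 4.1810) = 0.1930
Zv-77: 19.30%, Zv-79: 80.70%.

80.70%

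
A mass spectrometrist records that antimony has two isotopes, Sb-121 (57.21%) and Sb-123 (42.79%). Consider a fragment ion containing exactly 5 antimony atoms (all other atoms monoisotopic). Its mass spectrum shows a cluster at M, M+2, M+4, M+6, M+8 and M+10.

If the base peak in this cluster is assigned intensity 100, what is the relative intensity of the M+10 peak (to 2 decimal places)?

Term probabilities: M 0.0613, M+2 0.2292, M+4 0.3428, M+6 0.2564, M+8 0.0959, M+10 0.0143. Base peak = M+4.
P(M+4) = C(5,2) × 0.5721^3 × 0.4279^2 = 10 × 0.18724742 × 0.18309841 = 0.342847 (base)
P(M+10) = C(5,5) × 0.5721^0 × 0.4279^5 = 1 × 1.0000 × 0.01434536 = 0.014345
Relative intensity = 0.014345 / 0.342847 × 100 = 4.18

4.18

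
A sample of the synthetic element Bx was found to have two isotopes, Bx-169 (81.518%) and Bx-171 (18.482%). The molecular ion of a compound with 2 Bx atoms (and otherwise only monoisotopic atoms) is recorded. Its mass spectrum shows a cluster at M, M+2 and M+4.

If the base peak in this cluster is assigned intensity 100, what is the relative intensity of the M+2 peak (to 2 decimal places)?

Binomial terms of (0.81518 + 0.18482)^2: M 0.6645, M+2 0.3013, M+4 0.0342 → M is the base peak.
P(M) = C(2,0) × 0.81518^2 × 0.18482^0 = 1 × 0.66451843 × 1.0000 = 0.664518 (base)
P(M+2) = C(2,1) × 0.81518^1 × 0.18482^1 = 2 × 0.81518 × 0.18482 = 0.301323
Relative intensity = 0.301323 / 0.664518 × 100 = 45.34

45.34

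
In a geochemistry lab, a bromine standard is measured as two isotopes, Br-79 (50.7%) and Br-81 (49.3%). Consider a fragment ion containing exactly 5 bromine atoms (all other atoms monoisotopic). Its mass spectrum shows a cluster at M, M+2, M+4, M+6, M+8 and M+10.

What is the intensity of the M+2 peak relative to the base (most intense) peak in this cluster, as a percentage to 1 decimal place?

Term probabilities: M 0.0335, M+2 0.1629, M+4 0.3168, M+6 0.3080, M+8 0.1497, M+10 0.0291. Base peak = M+4.
P(M+4) = C(5,2) × 0.507^3 × 0.493^2 = 10 × 0.13032384 × 0.243049 = 0.316751 (base)
P(M+2) = C(5,1) × 0.507^4 × 0.493^1 = 5 × 0.06607419 × 0.4930 = 0.162873
Relative intensity = 0.162873 / 0.316751 × 100 = 51.4

51.4%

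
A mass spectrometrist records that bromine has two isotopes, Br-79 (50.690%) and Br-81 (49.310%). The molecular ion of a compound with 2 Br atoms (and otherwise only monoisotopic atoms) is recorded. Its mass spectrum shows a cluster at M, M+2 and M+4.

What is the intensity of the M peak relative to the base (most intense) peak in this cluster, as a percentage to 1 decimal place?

51.4%

(0.50690 + 0.49310)^2 gives M 0.2569, M+2 0.4999, M+4 0.2431; the largest is M+2.
P(M+2) = C(2,1) × 0.50690^1 × 0.49310^1 = 2 × 0.5069 × 0.4931 = 0.499905 (base)
P(M) = C(2,0) × 0.50690^2 × 0.49310^0 = 1 × 0.25694761 × 1.0000 = 0.256948
Relative intensity = 0.256948 / 0.499905 × 100 = 51.4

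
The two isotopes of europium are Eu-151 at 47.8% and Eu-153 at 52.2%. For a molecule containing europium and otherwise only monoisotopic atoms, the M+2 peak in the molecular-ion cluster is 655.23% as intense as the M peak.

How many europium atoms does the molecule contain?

6

With n Eu atoms, P(M+2)/P(M) = C(n,1)·p^(n−1)q / p^n = n·q/p = n · 0.522/0.478.
n = 6.5523 × 0.478/0.522 = 6.00 ≈ 6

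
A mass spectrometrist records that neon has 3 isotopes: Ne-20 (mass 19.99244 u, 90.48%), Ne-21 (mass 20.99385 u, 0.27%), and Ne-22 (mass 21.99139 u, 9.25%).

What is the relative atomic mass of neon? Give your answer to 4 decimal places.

20.1800 u

The abundance-weighted mean is 0.9048 × 19.99244 + 0.0027 × 20.99385 + 0.0925 × 21.99139
= 18.089160 + 0.056683 + 2.034204 = 20.180047 u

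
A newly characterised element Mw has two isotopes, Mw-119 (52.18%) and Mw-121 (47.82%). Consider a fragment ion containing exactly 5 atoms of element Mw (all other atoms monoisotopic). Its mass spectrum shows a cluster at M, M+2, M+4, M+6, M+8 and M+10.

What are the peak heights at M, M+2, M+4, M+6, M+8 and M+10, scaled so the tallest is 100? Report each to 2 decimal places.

Expanding (0.5218 + 0.4782)^5:
P(M) = 0.5218^5 = 0.038683
P(M+2) = 5 × 0.5218^4 × 0.4782^1 = 0.177254
P(M+4) = 10 × 0.5218^3 × 0.4782^2 = 0.324886
P(M+6) = 10 × 0.5218^2 × 0.4782^3 = 0.297740
P(M+8) = 5 × 0.5218^1 × 0.4782^4 = 0.136431
P(M+10) = 0.4782^5 = 0.025006
The M+4 peak is largest (0.324886); scaling to 100 gives 11.91 : 54.56 : 100.00 : 91.64 : 41.99 : 7.70.

11.91 : 54.56 : 100.00 : 91.64 : 41.99 : 7.70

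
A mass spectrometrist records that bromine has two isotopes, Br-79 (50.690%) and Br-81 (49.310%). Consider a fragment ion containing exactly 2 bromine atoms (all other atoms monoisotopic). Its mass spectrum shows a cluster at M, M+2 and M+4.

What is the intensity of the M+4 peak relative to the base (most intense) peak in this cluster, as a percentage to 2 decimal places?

Binomial terms of (0.50690 + 0.49310)^2: M 0.2569, M+2 0.4999, M+4 0.2431 → M+2 is the base peak.
P(M+2) = C(2,1) × 0.50690^1 × 0.49310^1 = 2 × 0.5069 × 0.4931 = 0.499905 (base)
P(M+4) = C(2,2) × 0.50690^0 × 0.49310^2 = 1 × 1.0000 × 0.24314761 = 0.243148
Relative intensity = 0.243148 / 0.499905 × 100 = 48.64

48.64%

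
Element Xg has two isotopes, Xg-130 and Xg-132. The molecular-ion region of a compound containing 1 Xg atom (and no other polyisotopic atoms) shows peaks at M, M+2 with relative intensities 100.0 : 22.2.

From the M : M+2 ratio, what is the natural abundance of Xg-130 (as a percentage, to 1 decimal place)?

81.8%

Write p for the Xg-130 fraction. I(M+2)/I(M) = [C(1,1)·p^0·(1−p)] / p^1 = 1·(1−p)/p = 22.2/100.0 = 0.2220
(1−p)/p = 0.2220/1 = 0.2220  ⇒  p = 1/(1 + 0.2220) = 0.8183
Xg-130: 81.8%, Xg-132: 18.2%.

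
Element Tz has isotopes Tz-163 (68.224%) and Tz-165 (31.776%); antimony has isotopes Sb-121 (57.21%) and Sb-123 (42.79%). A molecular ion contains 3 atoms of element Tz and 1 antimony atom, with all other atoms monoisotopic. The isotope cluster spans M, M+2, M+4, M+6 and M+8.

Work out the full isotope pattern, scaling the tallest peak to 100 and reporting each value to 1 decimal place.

Element Tz pattern (n=3): 0.31754958 : 0.44370553 : 0.20666022 : 0.03208468
Antimony pattern (n=1): 0.5721 : 0.4279
Convolve the two distributions (both contribute in 2-u steps):
  M: 0.31754958×0.5721 = 0.181670
  M+2: 0.31754958×0.4279 + 0.44370553×0.5721 = 0.389723
  M+4: 0.44370553×0.4279 + 0.20666022×0.5721 = 0.308092
  M+6: 0.20666022×0.4279 + 0.03208468×0.5721 = 0.106786
  M+8: 0.03208468×0.4279 = 0.013729
Scale to base peak (0.389723) = 100: 46.6 : 100.0 : 79.1 : 27.4 : 3.5

46.6 : 100.0 : 79.1 : 27.4 : 3.5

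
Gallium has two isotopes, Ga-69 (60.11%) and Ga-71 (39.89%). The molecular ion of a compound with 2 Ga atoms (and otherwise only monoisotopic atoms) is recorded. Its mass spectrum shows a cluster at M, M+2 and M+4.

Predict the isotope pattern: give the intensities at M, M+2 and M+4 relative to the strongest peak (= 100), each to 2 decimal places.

The 2 Ga atoms are independent, so intensities follow the terms of (0.6011 + 0.3989)^2.
P(M) = 0.6011^2 = 0.361321
P(M+2) = 2 × 0.6011^1 × 0.3989^1 = 0.479558
P(M+4) = 0.3989^2 = 0.159121
The M+2 peak is largest (0.479558); scaling to 100 gives 75.34 : 100.00 : 33.18.

75.34 : 100.00 : 33.18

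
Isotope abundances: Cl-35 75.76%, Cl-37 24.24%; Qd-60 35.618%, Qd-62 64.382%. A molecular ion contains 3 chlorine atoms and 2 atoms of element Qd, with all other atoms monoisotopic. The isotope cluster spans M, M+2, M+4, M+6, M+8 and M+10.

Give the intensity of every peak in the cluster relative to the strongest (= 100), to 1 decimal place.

Chlorine pattern (n=3): 0.4348304 : 0.41738208 : 0.13354464 : 0.01424288
Element Qd pattern (n=2): 0.12686419 : 0.45863162 : 0.41450419
Convolve the two distributions (both contribute in 2-u steps):
  M: 0.4348304×0.12686419 = 0.055164
  M+2: 0.4348304×0.45863162 + 0.41738208×0.12686419 = 0.252378
  M+4: 0.4348304×0.41450419 + 0.41738208×0.45863162 + 0.13354464×0.12686419 = 0.388606
  M+6: 0.41738208×0.41450419 + 0.13354464×0.45863162 + 0.01424288×0.12686419 = 0.236061
  M+8: 0.13354464×0.41450419 + 0.01424288×0.45863162 = 0.061887
  M+10: 0.01424288×0.41450419 = 0.005904
Scale to base peak (0.388606) = 100: 14.2 : 64.9 : 100.0 : 60.7 : 15.9 : 1.5

14.2 : 64.9 : 100.0 : 60.7 : 15.9 : 1.5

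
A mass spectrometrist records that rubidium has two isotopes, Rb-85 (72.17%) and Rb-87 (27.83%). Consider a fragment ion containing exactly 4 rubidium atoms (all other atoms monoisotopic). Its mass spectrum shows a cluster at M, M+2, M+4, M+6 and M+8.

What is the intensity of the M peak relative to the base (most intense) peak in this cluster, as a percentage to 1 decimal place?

(0.7217 + 0.2783)^4 gives M 0.2713, M+2 0.4184, M+4 0.2420, M+6 0.0622, M+8 0.0060; the largest is M+2.
P(M+2) = C(4,1) × 0.7217^3 × 0.2783^1 = 4 × 0.37589809 × 0.2783 = 0.418450 (base)
P(M) = C(4,0) × 0.7217^4 × 0.2783^0 = 1 × 0.27128565 × 1.0000 = 0.271286
Relative intensity = 0.271286 / 0.418450 × 100 = 64.8

64.8%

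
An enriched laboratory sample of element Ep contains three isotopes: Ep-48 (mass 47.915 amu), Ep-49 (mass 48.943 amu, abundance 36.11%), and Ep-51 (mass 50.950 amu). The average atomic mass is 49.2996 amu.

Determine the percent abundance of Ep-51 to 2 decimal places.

33.39%

Let x and y be the fractions of Ep-48 and Ep-51. Then x + y = 1 − 0.3611 = 0.6389 and 47.915x + 50.950y = 49.2996 − 0.3611×48.943 = 31.6262827.
Substituting: 47.915x + 50.950(0.6389 − x) = 31.6262827
(47.915 − 50.950)x = -0.9256723  ⇒  x = 0.30500, y = 0.33390
Ep-48: 30.50%, Ep-51: 33.39%.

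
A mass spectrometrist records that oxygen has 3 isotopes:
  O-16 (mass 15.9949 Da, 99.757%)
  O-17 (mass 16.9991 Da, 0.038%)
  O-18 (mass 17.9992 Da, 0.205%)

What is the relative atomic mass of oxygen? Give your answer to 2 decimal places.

16.00 Da

Ar = Σ fᵢ·mᵢ = 0.99757 × 15.9949 + 0.00038 × 16.9991 + 0.00205 × 17.9992
= 15.95603 + 0.00646 + 0.03690 = 15.99939 Da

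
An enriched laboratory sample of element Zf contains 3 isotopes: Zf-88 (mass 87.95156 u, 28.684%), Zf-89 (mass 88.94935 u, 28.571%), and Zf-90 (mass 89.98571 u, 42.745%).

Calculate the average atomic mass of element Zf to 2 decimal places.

Average mass = Σ (abundance × isotope mass) = 0.28684 × 87.95156 + 0.28571 × 88.94935 + 0.42745 × 89.98571
= 25.228025 + 25.413719 + 38.464392 = 89.106136 u

89.11 u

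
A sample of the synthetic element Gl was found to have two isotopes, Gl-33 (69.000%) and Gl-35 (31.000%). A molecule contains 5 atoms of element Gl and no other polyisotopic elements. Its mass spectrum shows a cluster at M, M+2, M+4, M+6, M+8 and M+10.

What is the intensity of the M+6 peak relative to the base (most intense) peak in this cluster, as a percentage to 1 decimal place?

Binomial terms of (0.69000 + 0.31000)^5: M 0.1564, M+2 0.3513, M+4 0.3157, M+6 0.1418, M+8 0.0319, M+10 0.0029 → M+2 is the base peak.
P(M+2) = C(5,1) × 0.69000^4 × 0.31000^1 = 5 × 0.22667121 × 0.3100 = 0.351340 (base)
P(M+6) = C(5,3) × 0.69000^2 × 0.31000^3 = 10 × 0.4761 × 0.029791 = 0.141835
Relative intensity = 0.141835 / 0.351340 × 100 = 40.4

40.4%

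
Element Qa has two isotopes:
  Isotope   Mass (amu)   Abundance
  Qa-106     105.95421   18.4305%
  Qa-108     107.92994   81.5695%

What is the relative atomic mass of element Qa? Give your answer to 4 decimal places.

107.5658 amu

Weight each isotope mass by its fractional abundance: 0.184305 × 105.95421 + 0.815695 × 107.92994
= 19.527891 + 88.037912 = 107.565803 amu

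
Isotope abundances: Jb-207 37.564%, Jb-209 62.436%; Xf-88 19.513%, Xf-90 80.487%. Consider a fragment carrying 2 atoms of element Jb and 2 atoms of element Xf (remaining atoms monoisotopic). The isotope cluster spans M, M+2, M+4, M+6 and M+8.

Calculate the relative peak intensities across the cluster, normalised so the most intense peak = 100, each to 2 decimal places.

1.26 : 14.59 : 59.48 : 100.00 : 59.24

Element Jb pattern (n=2): 0.14110541 : 0.46906918 : 0.38982541
Element Xf pattern (n=2): 0.03807572 : 0.31410857 : 0.64781572
Convolve the two distributions (both contribute in 2-u steps):
  M: 0.14110541×0.03807572 = 0.005373
  M+2: 0.14110541×0.31410857 + 0.46906918×0.03807572 = 0.062183
  M+4: 0.14110541×0.64781572 + 0.46906918×0.31410857 + 0.38982541×0.03807572 = 0.253592
  M+6: 0.46906918×0.64781572 + 0.38982541×0.31410857 = 0.426318
  M+8: 0.38982541×0.64781572 = 0.252535
Scale to base peak (0.426318) = 100: 1.26 : 14.59 : 59.48 : 100.00 : 59.24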